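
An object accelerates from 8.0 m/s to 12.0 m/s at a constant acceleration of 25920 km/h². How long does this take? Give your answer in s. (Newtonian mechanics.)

a = 25920 km/h² × 7.716049382716049e-05 = 2.0 m/s²
t = (v - v₀) / a = (12.0 - 8.0) / 2.0 = 2.0 s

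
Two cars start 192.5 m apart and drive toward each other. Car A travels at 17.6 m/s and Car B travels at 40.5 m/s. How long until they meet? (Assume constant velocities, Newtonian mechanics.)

Combined speed: v_combined = 17.6 + 40.5 = 58.1 m/s
Time to meet: t = d/v_combined = 192.5/58.1 = 3.31 s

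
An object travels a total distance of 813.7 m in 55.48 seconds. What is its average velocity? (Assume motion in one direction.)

v_avg = Δd / Δt = 813.7 / 55.48 = 14.67 m/s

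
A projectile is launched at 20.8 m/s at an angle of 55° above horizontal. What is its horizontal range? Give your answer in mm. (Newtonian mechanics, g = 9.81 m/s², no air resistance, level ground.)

R = v₀² × sin(2θ) / g = 20.8² × sin(2 × 55°) / 9.81 = 432.64 × 0.939693 / 9.81 = 41.4423 m
R = 41.4423 m / 0.001 = 41440 mm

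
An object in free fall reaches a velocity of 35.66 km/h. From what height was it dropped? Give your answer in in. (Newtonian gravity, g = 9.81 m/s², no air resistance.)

v = 35.66 km/h × 0.2777777777777778 = 9.90556 m/s
h = v² / (2g) = 9.90556² / (2 × 9.81) = 5.00103 m
h = 5.00103 m / 0.0254 = 196.9 in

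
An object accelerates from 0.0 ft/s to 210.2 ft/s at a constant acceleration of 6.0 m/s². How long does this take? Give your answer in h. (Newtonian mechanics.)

v₀ = 0.0 ft/s × 0.3048 = 0.0 m/s
v = 210.2 ft/s × 0.3048 = 64.069 m/s
t = (v - v₀) / a = (64.069 - 0.0) / 6.0 = 10.6782 s
t = 10.6782 s / 3600.0 = 0.002966 h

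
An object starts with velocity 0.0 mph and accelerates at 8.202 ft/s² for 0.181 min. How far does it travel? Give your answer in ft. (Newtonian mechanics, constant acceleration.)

v₀ = 0.0 mph × 0.44704 = 0.0 m/s
a = 8.202 ft/s² × 0.3048 = 2.49997 m/s²
t = 0.181 min × 60.0 = 10.86 s
d = v₀ × t + ½ × a × t² = 0.0 × 10.86 + 0.5 × 2.49997 × 10.86² = 147.423 m
d = 147.423 m / 0.3048 = 483.7 ft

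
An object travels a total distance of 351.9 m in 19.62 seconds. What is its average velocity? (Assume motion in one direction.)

v_avg = Δd / Δt = 351.9 / 19.62 = 17.94 m/s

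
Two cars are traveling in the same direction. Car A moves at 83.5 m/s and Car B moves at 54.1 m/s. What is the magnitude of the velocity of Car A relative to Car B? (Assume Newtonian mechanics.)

v_rel = |v_A - v_B| = |83.5 - 54.1| = 29.4 m/s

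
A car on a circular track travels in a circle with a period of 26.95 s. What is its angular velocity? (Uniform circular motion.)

ω = 2π/T = 2π/26.95 = 0.2331 rad/s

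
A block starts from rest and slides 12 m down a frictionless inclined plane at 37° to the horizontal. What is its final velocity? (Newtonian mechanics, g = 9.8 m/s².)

a = g sin(θ) = 9.8 × sin(37°) = 5.8978 m/s²
v = √(2ad) = √(2 × 5.8978 × 12) = 11.9 m/s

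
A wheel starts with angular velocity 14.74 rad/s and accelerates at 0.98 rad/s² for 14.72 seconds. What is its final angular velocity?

ω = ω₀ + αt = 14.74 + 0.98 × 14.72 = 29.17 rad/s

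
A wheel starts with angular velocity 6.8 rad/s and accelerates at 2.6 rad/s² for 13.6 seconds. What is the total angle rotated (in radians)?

θ = ω₀t + ½αt² = 6.8×13.6 + ½×2.6×13.6² = 332.93 rad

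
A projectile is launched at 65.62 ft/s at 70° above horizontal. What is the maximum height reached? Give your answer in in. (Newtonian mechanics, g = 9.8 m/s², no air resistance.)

v₀ = 65.62 ft/s × 0.3048 = 20.001 m/s
H = v₀² × sin²(θ) / (2g) = 20.001² × sin(70°)² / (2 × 9.8) = 400.04 × 0.883022 / 19.6 = 18.0227 m
H = 18.0227 m / 0.0254 = 709.6 in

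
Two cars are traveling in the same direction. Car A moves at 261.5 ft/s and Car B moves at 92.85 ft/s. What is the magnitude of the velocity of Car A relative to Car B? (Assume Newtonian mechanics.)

v_rel = |v_A - v_B| = |261.5 - 92.85| = 168.65 ft/s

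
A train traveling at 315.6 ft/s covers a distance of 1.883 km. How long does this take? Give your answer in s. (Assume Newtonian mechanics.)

d = 1.883 km × 1000.0 = 1883.0 m
v = 315.6 ft/s × 0.3048 = 96.1949 m/s
t = d / v = 1883.0 / 96.1949 = 19.57 s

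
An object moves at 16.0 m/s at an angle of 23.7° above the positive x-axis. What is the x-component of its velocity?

vₓ = v cos(θ) = 16.0 × cos(23.7°) = 14.65 m/s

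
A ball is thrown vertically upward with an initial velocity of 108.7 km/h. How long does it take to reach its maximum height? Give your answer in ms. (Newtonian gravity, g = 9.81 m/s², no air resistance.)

v₀ = 108.7 km/h × 0.2777777777777778 = 30.1944 m/s
t_up = v₀ / g = 30.1944 / 9.81 = 3.07792 s
t_up = 3.07792 s / 0.001 = 3078 ms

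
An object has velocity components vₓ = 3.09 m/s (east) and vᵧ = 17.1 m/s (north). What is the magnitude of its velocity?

|v| = √(vₓ² + vᵧ²) = √(3.09² + 17.1²) = √(301.9581) = 17.38 m/s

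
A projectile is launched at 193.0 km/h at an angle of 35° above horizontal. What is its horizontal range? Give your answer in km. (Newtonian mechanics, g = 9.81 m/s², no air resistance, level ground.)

v₀ = 193.0 km/h × 0.2777777777777778 = 53.6111 m/s
R = v₀² × sin(2θ) / g = 53.6111² × sin(2 × 35°) / 9.81 = 2874.15 × 0.939693 / 9.81 = 275.313 m
R = 275.313 m / 1000.0 = 0.2753 km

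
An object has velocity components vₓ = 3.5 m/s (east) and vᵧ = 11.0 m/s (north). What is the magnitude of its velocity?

|v| = √(vₓ² + vᵧ²) = √(3.5² + 11.0²) = √(133.25) = 11.54 m/s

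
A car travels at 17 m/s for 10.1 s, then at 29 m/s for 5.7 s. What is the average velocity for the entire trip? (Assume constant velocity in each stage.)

d₁ = v₁t₁ = 17 × 10.1 = 171.7 m
d₂ = v₂t₂ = 29 × 5.7 = 165.3 m
d_total = 337.0 m, t_total = 15.8 s
v_avg = d_total/t_total = 337.0/15.8 = 21.33 m/s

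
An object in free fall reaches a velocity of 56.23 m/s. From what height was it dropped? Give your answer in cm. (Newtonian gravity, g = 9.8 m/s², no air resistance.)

h = v² / (2g) = 56.23² / (2 × 9.8) = 161.317 m
h = 161.317 m / 0.01 = 16130 cm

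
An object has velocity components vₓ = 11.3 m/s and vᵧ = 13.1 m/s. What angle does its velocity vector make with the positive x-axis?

θ = arctan(vᵧ/vₓ) = arctan(13.1/11.3) = 49.22°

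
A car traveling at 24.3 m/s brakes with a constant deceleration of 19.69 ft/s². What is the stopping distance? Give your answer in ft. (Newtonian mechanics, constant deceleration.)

a = 19.69 ft/s² × 0.3048 = 6.00151 m/s²
d = v₀² / (2a) = 24.3² / (2 × 6.00151) = 590.49 / 12.003 = 49.1952 m
d = 49.1952 m / 0.3048 = 161.4 ft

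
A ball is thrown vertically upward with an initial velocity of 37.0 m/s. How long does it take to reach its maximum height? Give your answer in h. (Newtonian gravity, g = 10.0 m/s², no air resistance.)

t_up = v₀ / g = 37.0 / 10.0 = 3.7 s
t_up = 3.7 s / 3600.0 = 0.001028 h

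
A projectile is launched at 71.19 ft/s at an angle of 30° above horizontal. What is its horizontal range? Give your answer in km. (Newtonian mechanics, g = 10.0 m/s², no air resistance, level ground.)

v₀ = 71.19 ft/s × 0.3048 = 21.6987 m/s
R = v₀² × sin(2θ) / g = 21.6987² × sin(2 × 30°) / 10.0 = 470.834 × 0.866025 / 10.0 = 40.7754 m
R = 40.7754 m / 1000.0 = 0.04078 km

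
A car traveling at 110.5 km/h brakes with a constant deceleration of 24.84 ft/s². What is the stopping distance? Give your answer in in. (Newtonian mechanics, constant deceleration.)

v₀ = 110.5 km/h × 0.2777777777777778 = 30.6944 m/s
a = 24.84 ft/s² × 0.3048 = 7.57123 m/s²
d = v₀² / (2a) = 30.6944² / (2 × 7.57123) = 942.146 / 15.1425 = 62.2187 m
d = 62.2187 m / 0.0254 = 2450 in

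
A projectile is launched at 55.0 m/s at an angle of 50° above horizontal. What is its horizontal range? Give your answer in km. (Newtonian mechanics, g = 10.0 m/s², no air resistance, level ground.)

R = v₀² × sin(2θ) / g = 55.0² × sin(2 × 50°) / 10.0 = 3025.0 × 0.984808 / 10.0 = 297.904 m
R = 297.904 m / 1000.0 = 0.2979 km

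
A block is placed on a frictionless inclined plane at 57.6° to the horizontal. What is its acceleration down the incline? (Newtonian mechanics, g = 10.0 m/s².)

a = g sin(θ) = 10.0 × sin(57.6°) = 10.0 × 0.8443 = 8.44 m/s²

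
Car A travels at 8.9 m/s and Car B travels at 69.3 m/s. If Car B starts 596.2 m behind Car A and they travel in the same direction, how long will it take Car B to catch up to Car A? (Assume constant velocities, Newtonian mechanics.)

Relative speed: v_rel = 69.3 - 8.9 = 60.4 m/s
Time to catch: t = d₀/v_rel = 596.2/60.4 = 9.87 s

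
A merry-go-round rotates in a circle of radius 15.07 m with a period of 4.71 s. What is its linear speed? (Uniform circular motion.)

v = 2πr/T = 2π×15.07/4.71 = 20.1 m/s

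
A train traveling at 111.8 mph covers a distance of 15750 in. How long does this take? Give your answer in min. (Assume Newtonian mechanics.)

d = 15750 in × 0.0254 = 400.05 m
v = 111.8 mph × 0.44704 = 49.9791 m/s
t = d / v = 400.05 / 49.9791 = 8.00435 s
t = 8.00435 s / 60.0 = 0.1334 min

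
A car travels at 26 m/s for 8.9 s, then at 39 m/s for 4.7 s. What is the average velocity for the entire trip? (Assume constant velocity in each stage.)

d₁ = v₁t₁ = 26 × 8.9 = 231.4 m
d₂ = v₂t₂ = 39 × 4.7 = 183.3 m
d_total = 414.7 m, t_total = 13.6 s
v_avg = d_total/t_total = 414.7/13.6 = 30.49 m/s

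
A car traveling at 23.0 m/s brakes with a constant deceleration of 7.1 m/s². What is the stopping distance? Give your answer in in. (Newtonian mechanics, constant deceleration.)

d = v₀² / (2a) = 23.0² / (2 × 7.1) = 529.0 / 14.2 = 37.2535 m
d = 37.2535 m / 0.0254 = 1467 in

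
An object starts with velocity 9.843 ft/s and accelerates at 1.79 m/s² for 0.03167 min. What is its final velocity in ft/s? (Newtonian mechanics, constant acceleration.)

v₀ = 9.843 ft/s × 0.3048 = 3.00015 m/s
t = 0.03167 min × 60.0 = 1.9002 s
v = v₀ + a × t = 3.00015 + 1.79 × 1.9002 = 6.40151 m/s
v = 6.40151 m/s / 0.3048 = 21.0 ft/s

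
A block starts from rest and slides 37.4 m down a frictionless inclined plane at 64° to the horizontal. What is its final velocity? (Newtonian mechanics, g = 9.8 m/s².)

a = g sin(θ) = 9.8 × sin(64°) = 8.8082 m/s²
v = √(2ad) = √(2 × 8.8082 × 37.4) = 25.67 m/s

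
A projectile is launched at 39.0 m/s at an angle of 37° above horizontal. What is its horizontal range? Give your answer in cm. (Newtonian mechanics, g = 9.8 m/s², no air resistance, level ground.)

R = v₀² × sin(2θ) / g = 39.0² × sin(2 × 37°) / 9.8 = 1521.0 × 0.961262 / 9.8 = 149.192 m
R = 149.192 m / 0.01 = 14920 cm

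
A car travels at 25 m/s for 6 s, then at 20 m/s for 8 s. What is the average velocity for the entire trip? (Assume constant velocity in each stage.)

d₁ = v₁t₁ = 25 × 6 = 150 m
d₂ = v₂t₂ = 20 × 8 = 160 m
d_total = 310 m, t_total = 14 s
v_avg = d_total/t_total = 310/14 = 22.14 m/s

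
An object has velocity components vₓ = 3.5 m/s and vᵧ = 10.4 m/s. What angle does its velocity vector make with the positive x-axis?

θ = arctan(vᵧ/vₓ) = arctan(10.4/3.5) = 71.4°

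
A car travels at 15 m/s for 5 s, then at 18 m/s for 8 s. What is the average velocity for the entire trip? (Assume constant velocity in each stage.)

d₁ = v₁t₁ = 15 × 5 = 75 m
d₂ = v₂t₂ = 18 × 8 = 144 m
d_total = 219 m, t_total = 13 s
v_avg = d_total/t_total = 219/13 = 16.85 m/s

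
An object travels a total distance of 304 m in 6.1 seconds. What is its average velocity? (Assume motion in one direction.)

v_avg = Δd / Δt = 304 / 6.1 = 49.84 m/s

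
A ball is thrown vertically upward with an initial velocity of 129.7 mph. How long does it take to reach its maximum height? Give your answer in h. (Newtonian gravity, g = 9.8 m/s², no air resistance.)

v₀ = 129.7 mph × 0.44704 = 57.9811 m/s
t_up = v₀ / g = 57.9811 / 9.8 = 5.91644 s
t_up = 5.91644 s / 3600.0 = 0.001643 h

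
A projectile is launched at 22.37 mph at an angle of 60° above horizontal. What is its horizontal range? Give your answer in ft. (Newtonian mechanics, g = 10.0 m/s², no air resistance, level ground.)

v₀ = 22.37 mph × 0.44704 = 10.0003 m/s
R = v₀² × sin(2θ) / g = 10.0003² × sin(2 × 60°) / 10.0 = 100.006 × 0.866025 / 10.0 = 8.66077 m
R = 8.66077 m / 0.3048 = 28.41 ft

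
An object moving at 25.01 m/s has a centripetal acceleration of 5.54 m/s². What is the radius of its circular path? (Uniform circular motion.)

r = v²/a_c = 25.01²/5.54 = 112.91 m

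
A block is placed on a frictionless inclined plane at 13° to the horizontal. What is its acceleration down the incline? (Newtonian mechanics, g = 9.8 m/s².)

a = g sin(θ) = 9.8 × sin(13°) = 9.8 × 0.22495 = 2.2 m/s²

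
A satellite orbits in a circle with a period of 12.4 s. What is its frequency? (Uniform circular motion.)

f = 1/T = 1/12.4 = 0.0806 Hz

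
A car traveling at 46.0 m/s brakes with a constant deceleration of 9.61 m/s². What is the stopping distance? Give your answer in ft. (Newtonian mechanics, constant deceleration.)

d = v₀² / (2a) = 46.0² / (2 × 9.61) = 2116.0 / 19.22 = 110.094 m
d = 110.094 m / 0.3048 = 361.2 ft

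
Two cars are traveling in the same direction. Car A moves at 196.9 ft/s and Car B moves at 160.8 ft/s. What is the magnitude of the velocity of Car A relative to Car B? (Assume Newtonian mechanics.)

v_rel = |v_A - v_B| = |196.9 - 160.8| = 36.1 ft/s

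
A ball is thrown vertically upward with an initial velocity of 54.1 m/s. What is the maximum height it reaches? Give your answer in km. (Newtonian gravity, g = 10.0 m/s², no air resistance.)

h_max = v₀² / (2g) = 54.1² / (2 × 10.0) = 2926.81 / 20.0 = 146.34 m
h_max = 146.34 m / 1000.0 = 0.1463 km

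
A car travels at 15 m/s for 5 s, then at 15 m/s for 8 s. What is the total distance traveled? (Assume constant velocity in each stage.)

d₁ = v₁t₁ = 15 × 5 = 75 m
d₂ = v₂t₂ = 15 × 8 = 120 m
d_total = 75 + 120 = 195 m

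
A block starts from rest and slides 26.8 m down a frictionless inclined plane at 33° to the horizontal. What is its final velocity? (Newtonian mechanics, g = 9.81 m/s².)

a = g sin(θ) = 9.81 × sin(33°) = 5.3429 m/s²
v = √(2ad) = √(2 × 5.3429 × 26.8) = 16.92 m/s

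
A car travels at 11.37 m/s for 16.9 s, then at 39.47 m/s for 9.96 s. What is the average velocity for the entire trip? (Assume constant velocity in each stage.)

d₁ = v₁t₁ = 11.37 × 16.9 = 192.153 m
d₂ = v₂t₂ = 39.47 × 9.96 = 393.1212 m
d_total = 585.2742 m, t_total = 26.86 s
v_avg = d_total/t_total = 585.2742/26.86 = 21.79 m/s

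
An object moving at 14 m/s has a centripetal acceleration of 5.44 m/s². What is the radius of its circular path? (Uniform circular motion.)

r = v²/a_c = 14²/5.44 = 36.03 m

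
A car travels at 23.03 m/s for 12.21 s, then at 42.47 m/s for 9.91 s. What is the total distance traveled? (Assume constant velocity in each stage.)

d₁ = v₁t₁ = 23.03 × 12.21 = 281.1963 m
d₂ = v₂t₂ = 42.47 × 9.91 = 420.8777 m
d_total = 281.1963 + 420.8777 = 702.07 m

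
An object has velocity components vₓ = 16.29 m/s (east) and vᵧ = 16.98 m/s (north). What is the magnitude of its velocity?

|v| = √(vₓ² + vᵧ²) = √(16.29² + 16.98²) = √(553.6845) = 23.53 m/s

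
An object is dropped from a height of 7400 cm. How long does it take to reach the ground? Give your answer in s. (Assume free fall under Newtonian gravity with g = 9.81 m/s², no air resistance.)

h = 7400 cm × 0.01 = 74.0 m
t = √(2h/g) = √(2 × 74.0 / 9.81) = 3.884 s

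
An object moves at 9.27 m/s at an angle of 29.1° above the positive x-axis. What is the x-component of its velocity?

vₓ = v cos(θ) = 9.27 × cos(29.1°) = 8.1 m/s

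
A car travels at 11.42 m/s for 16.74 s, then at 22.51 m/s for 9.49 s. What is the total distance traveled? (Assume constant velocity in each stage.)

d₁ = v₁t₁ = 11.42 × 16.74 = 191.1708 m
d₂ = v₂t₂ = 22.51 × 9.49 = 213.6199 m
d_total = 191.1708 + 213.6199 = 404.79 m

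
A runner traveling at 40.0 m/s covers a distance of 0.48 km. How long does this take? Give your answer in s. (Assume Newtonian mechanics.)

d = 0.48 km × 1000.0 = 480.0 m
t = d / v = 480.0 / 40.0 = 12.0 s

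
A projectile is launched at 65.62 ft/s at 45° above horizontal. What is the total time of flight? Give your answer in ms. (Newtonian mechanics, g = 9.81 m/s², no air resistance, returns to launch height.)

v₀ = 65.62 ft/s × 0.3048 = 20.001 m/s
T = 2 × v₀ × sin(θ) / g = 2 × 20.001 × sin(45°) / 9.81 = 2 × 20.001 × 0.707107 / 9.81 = 2.88335 s
T = 2.88335 s / 0.001 = 2883 ms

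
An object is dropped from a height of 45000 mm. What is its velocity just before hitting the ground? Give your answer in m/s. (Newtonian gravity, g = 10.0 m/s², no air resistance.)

h = 45000 mm × 0.001 = 45.0 m
v = √(2gh) = √(2 × 10.0 × 45.0) = 30.0 m/s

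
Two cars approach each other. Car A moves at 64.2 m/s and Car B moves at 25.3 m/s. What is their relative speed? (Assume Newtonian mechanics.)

v_rel = v_A + v_B = 64.2 + 25.3 = 89.5 m/s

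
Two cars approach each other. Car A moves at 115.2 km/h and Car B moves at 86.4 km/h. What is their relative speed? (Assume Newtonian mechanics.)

v_rel = v_A + v_B = 115.2 + 86.4 = 201.6 km/h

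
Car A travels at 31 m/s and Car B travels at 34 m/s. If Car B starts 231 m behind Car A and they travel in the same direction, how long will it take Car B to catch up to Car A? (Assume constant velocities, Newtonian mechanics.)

Relative speed: v_rel = 34 - 31 = 3 m/s
Time to catch: t = d₀/v_rel = 231/3 = 77.0 s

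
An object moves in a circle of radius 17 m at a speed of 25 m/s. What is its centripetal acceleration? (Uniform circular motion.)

a_c = v²/r = 25²/17 = 625/17 = 36.76 m/s²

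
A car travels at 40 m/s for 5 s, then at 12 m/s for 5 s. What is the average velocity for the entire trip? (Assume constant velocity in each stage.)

d₁ = v₁t₁ = 40 × 5 = 200 m
d₂ = v₂t₂ = 12 × 5 = 60 m
d_total = 260 m, t_total = 10 s
v_avg = d_total/t_total = 260/10 = 26.0 m/s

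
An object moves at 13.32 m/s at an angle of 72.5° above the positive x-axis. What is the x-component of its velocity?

vₓ = v cos(θ) = 13.32 × cos(72.5°) = 4.01 m/s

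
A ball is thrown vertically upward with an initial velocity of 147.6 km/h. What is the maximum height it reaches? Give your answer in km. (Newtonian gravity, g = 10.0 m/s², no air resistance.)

v₀ = 147.6 km/h × 0.2777777777777778 = 41.0 m/s
h_max = v₀² / (2g) = 41.0² / (2 × 10.0) = 1681.0 / 20.0 = 84.05 m
h_max = 84.05 m / 1000.0 = 0.08405 km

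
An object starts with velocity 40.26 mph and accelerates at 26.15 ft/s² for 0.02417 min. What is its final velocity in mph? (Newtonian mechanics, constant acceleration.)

v₀ = 40.26 mph × 0.44704 = 17.9978 m/s
a = 26.15 ft/s² × 0.3048 = 7.97052 m/s²
t = 0.02417 min × 60.0 = 1.4502 s
v = v₀ + a × t = 17.9978 + 7.97052 × 1.4502 = 29.5566 m/s
v = 29.5566 m/s / 0.44704 = 66.12 mph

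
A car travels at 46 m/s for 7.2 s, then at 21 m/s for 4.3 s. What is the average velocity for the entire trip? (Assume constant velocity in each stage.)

d₁ = v₁t₁ = 46 × 7.2 = 331.2 m
d₂ = v₂t₂ = 21 × 4.3 = 90.3 m
d_total = 421.5 m, t_total = 11.5 s
v_avg = d_total/t_total = 421.5/11.5 = 36.65 m/s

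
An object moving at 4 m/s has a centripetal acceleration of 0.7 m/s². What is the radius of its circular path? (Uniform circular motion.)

r = v²/a_c = 4²/0.7 = 22.86 m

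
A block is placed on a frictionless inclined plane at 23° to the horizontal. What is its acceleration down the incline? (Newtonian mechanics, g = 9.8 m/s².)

a = g sin(θ) = 9.8 × sin(23°) = 9.8 × 0.3907 = 3.83 m/s²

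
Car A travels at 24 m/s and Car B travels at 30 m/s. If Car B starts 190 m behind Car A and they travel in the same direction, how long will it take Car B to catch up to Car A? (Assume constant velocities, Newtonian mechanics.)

Relative speed: v_rel = 30 - 24 = 6 m/s
Time to catch: t = d₀/v_rel = 190/6 = 31.67 s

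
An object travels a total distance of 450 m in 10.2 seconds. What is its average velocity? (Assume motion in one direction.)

v_avg = Δd / Δt = 450 / 10.2 = 44.12 m/s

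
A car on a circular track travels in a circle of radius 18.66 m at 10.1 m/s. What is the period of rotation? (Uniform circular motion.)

T = 2πr/v = 2π×18.66/10.1 = 11.61 s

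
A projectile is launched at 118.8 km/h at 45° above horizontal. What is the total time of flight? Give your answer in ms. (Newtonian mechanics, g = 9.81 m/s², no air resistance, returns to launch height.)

v₀ = 118.8 km/h × 0.2777777777777778 = 33.0 m/s
T = 2 × v₀ × sin(θ) / g = 2 × 33.0 × sin(45°) / 9.81 = 2 × 33.0 × 0.707107 / 9.81 = 4.75729 s
T = 4.75729 s / 0.001 = 4757 ms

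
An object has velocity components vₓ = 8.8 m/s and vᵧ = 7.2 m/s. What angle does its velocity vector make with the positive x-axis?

θ = arctan(vᵧ/vₓ) = arctan(7.2/8.8) = 39.29°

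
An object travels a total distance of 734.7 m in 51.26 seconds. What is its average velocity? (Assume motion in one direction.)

v_avg = Δd / Δt = 734.7 / 51.26 = 14.33 m/s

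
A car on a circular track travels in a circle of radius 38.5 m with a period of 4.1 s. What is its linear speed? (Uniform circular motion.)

v = 2πr/T = 2π×38.5/4.1 = 59.0 m/s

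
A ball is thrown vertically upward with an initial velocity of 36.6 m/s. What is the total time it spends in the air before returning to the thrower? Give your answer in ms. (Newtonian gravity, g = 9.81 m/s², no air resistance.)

t_total = 2 × v₀ / g = 2 × 36.6 / 9.81 = 7.46177 s
t_total = 7.46177 s / 0.001 = 7462 ms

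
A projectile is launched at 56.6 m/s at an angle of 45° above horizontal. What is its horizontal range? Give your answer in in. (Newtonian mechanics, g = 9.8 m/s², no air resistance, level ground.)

R = v₀² × sin(2θ) / g = 56.6² × sin(2 × 45°) / 9.8 = 3203.56 × 1.0 / 9.8 = 326.894 m
R = 326.894 m / 0.0254 = 12870 in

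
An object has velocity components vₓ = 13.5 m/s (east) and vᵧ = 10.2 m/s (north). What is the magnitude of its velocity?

|v| = √(vₓ² + vᵧ²) = √(13.5² + 10.2²) = √(286.29) = 16.92 m/s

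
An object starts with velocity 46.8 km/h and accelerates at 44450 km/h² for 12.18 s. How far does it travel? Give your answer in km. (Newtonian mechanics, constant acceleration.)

v₀ = 46.8 km/h × 0.2777777777777778 = 13.0 m/s
a = 44450 km/h² × 7.716049382716049e-05 = 3.42978 m/s²
d = v₀ × t + ½ × a × t² = 13.0 × 12.18 + 0.5 × 3.42978 × 12.18² = 412.748 m
d = 412.748 m / 1000.0 = 0.4127 km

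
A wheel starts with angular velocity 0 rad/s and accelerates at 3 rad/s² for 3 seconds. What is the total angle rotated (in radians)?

θ = ω₀t + ½αt² = 0×3 + ½×3×3² = 13.5 rad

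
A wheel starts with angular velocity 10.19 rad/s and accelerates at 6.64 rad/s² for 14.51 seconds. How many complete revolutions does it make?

θ = ω₀t + ½αt² = 10.19×14.51 + ½×6.64×14.51² = 846.850032 rad
Total revolutions = θ/(2π) = 846.850032/(2π) = 134.78
Complete revolutions = ⌊134.78⌋ = 134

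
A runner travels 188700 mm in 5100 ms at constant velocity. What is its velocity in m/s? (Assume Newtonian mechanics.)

d = 188700 mm × 0.001 = 188.7 m
t = 5100 ms × 0.001 = 5.1 s
v = d / t = 188.7 / 5.1 = 37.0 m/s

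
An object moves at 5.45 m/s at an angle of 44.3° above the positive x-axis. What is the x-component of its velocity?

vₓ = v cos(θ) = 5.45 × cos(44.3°) = 3.9 m/s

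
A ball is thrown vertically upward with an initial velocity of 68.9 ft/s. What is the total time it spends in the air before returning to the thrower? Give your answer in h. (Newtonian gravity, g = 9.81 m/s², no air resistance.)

v₀ = 68.9 ft/s × 0.3048 = 21.0007 m/s
t_total = 2 × v₀ / g = 2 × 21.0007 / 9.81 = 4.28149 s
t_total = 4.28149 s / 3600.0 = 0.001189 h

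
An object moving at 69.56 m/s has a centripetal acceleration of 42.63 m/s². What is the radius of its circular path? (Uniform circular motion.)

r = v²/a_c = 69.56²/42.63 = 113.5 m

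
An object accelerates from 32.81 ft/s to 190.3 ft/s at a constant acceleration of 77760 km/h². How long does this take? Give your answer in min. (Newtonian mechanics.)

v₀ = 32.81 ft/s × 0.3048 = 10.0005 m/s
v = 190.3 ft/s × 0.3048 = 58.0034 m/s
a = 77760 km/h² × 7.716049382716049e-05 = 6.0 m/s²
t = (v - v₀) / a = (58.0034 - 10.0005) / 6.0 = 8.00048 s
t = 8.00048 s / 60.0 = 0.1333 min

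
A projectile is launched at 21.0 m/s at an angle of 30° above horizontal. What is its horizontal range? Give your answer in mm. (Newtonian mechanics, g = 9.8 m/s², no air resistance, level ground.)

R = v₀² × sin(2θ) / g = 21.0² × sin(2 × 30°) / 9.8 = 441.0 × 0.866025 / 9.8 = 38.9711 m
R = 38.9711 m / 0.001 = 38970 mm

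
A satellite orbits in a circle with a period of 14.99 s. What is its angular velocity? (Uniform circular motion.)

ω = 2π/T = 2π/14.99 = 0.4192 rad/s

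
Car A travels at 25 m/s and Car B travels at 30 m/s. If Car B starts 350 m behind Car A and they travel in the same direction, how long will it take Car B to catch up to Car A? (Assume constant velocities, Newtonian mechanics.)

Relative speed: v_rel = 30 - 25 = 5 m/s
Time to catch: t = d₀/v_rel = 350/5 = 70.0 s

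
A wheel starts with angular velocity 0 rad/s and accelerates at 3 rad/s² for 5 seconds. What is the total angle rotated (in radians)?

θ = ω₀t + ½αt² = 0×5 + ½×3×5² = 37.5 rad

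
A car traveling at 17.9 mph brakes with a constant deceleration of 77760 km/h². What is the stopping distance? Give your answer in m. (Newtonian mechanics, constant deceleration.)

v₀ = 17.9 mph × 0.44704 = 8.00202 m/s
a = 77760 km/h² × 7.716049382716049e-05 = 6.0 m/s²
d = v₀² / (2a) = 8.00202² / (2 × 6.0) = 64.0323 / 12.0 = 5.336 m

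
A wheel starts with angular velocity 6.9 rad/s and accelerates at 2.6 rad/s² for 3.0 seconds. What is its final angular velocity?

ω = ω₀ + αt = 6.9 + 2.6 × 3.0 = 14.7 rad/s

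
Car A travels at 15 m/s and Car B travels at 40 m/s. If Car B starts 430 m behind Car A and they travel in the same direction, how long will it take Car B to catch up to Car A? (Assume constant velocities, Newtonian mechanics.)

Relative speed: v_rel = 40 - 15 = 25 m/s
Time to catch: t = d₀/v_rel = 430/25 = 17.2 s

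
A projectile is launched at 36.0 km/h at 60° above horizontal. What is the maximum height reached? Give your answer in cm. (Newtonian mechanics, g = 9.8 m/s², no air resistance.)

v₀ = 36.0 km/h × 0.2777777777777778 = 10.0 m/s
H = v₀² × sin²(θ) / (2g) = 10.0² × sin(60°)² / (2 × 9.8) = 100.0 × 0.75 / 19.6 = 3.82653 m
H = 3.82653 m / 0.01 = 382.7 cm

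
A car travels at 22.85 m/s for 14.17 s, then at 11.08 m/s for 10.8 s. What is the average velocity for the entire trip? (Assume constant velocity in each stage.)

d₁ = v₁t₁ = 22.85 × 14.17 = 323.7845 m
d₂ = v₂t₂ = 11.08 × 10.8 = 119.664 m
d_total = 443.4485 m, t_total = 24.97 s
v_avg = d_total/t_total = 443.4485/24.97 = 17.76 m/s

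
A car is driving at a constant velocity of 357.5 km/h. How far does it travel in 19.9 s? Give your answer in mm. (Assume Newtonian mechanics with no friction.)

v = 357.5 km/h × 0.2777777777777778 = 99.3056 m/s
d = v × t = 99.3056 × 19.9 = 1976.18 m
d = 1976.18 m / 0.001 = 1976000 mm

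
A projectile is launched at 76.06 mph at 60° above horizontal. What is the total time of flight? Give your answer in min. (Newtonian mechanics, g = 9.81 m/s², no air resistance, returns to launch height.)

v₀ = 76.06 mph × 0.44704 = 34.0019 m/s
T = 2 × v₀ × sin(θ) / g = 2 × 34.0019 × sin(60°) / 9.81 = 2 × 34.0019 × 0.866025 / 9.81 = 6.00336 s
T = 6.00336 s / 60.0 = 0.1001 min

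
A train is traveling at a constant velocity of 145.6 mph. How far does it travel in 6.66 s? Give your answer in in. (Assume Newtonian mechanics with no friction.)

v = 145.6 mph × 0.44704 = 65.089 m/s
d = v × t = 65.089 × 6.66 = 433.493 m
d = 433.493 m / 0.0254 = 17070 in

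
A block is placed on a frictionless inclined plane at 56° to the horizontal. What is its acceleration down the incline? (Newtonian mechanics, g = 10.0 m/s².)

a = g sin(θ) = 10.0 × sin(56°) = 10.0 × 0.829 = 8.29 m/s²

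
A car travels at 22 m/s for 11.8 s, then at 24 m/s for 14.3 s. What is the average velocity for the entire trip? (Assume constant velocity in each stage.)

d₁ = v₁t₁ = 22 × 11.8 = 259.6 m
d₂ = v₂t₂ = 24 × 14.3 = 343.2 m
d_total = 602.8 m, t_total = 26.1 s
v_avg = d_total/t_total = 602.8/26.1 = 23.1 m/s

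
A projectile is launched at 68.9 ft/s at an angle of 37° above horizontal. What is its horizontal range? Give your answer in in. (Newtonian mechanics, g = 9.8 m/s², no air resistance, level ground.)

v₀ = 68.9 ft/s × 0.3048 = 21.0007 m/s
R = v₀² × sin(2θ) / g = 21.0007² × sin(2 × 37°) / 9.8 = 441.029 × 0.961262 / 9.8 = 43.2596 m
R = 43.2596 m / 0.0254 = 1703 in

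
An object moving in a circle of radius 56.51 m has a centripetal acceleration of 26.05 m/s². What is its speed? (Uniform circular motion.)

v = √(a_c × r) = √(26.05 × 56.51) = 38.37 m/s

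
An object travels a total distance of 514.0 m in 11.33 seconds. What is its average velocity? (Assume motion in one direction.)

v_avg = Δd / Δt = 514.0 / 11.33 = 45.37 m/s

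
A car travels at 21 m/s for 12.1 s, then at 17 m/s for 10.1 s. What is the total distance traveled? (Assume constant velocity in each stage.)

d₁ = v₁t₁ = 21 × 12.1 = 254.1 m
d₂ = v₂t₂ = 17 × 10.1 = 171.7 m
d_total = 254.1 + 171.7 = 425.8 m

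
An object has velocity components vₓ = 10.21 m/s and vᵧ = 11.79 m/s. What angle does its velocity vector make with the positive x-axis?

θ = arctan(vᵧ/vₓ) = arctan(11.79/10.21) = 49.11°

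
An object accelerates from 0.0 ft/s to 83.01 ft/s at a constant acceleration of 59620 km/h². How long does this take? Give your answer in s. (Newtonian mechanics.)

v₀ = 0.0 ft/s × 0.3048 = 0.0 m/s
v = 83.01 ft/s × 0.3048 = 25.3014 m/s
a = 59620 km/h² × 7.716049382716049e-05 = 4.60031 m/s²
t = (v - v₀) / a = (25.3014 - 0.0) / 4.60031 = 5.5 s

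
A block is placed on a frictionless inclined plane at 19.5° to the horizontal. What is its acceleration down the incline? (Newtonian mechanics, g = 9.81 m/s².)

a = g sin(θ) = 9.81 × sin(19.5°) = 9.81 × 0.3338 = 3.27 m/s²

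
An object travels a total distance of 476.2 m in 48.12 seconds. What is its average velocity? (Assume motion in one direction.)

v_avg = Δd / Δt = 476.2 / 48.12 = 9.9 m/s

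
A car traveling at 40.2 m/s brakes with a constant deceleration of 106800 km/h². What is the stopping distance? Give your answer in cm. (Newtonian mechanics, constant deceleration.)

a = 106800 km/h² × 7.716049382716049e-05 = 8.24074 m/s²
d = v₀² / (2a) = 40.2² / (2 × 8.24074) = 1616.04 / 16.4815 = 98.0518 m
d = 98.0518 m / 0.01 = 9805 cm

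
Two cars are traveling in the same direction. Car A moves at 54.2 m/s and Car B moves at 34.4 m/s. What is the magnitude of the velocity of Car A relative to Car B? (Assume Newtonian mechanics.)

v_rel = |v_A - v_B| = |54.2 - 34.4| = 19.8 m/s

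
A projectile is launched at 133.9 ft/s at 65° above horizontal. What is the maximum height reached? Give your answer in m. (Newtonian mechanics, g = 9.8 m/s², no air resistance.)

v₀ = 133.9 ft/s × 0.3048 = 40.81272 m/s
H = v₀² × sin²(θ) / (2g) = 40.81272² × sin(65°)² / (2 × 9.8) = 1665.678 × 0.8213938 / 19.6 = 69.8 m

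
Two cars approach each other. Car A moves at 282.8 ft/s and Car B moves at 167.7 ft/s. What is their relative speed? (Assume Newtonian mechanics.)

v_rel = v_A + v_B = 282.8 + 167.7 = 450.5 ft/s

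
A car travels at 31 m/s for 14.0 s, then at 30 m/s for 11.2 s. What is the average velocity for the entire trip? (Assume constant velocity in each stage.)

d₁ = v₁t₁ = 31 × 14.0 = 434.0 m
d₂ = v₂t₂ = 30 × 11.2 = 336.0 m
d_total = 770.0 m, t_total = 25.2 s
v_avg = d_total/t_total = 770.0/25.2 = 30.56 m/s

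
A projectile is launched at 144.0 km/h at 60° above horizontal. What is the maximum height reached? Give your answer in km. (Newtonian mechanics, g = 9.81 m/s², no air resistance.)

v₀ = 144.0 km/h × 0.2777777777777778 = 40.0 m/s
H = v₀² × sin²(θ) / (2g) = 40.0² × sin(60°)² / (2 × 9.81) = 1600.0 × 0.75 / 19.62 = 61.1621 m
H = 61.1621 m / 1000.0 = 0.06116 km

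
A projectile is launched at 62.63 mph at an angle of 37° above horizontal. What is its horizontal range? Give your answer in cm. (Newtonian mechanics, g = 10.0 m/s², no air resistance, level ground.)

v₀ = 62.63 mph × 0.44704 = 27.9981 m/s
R = v₀² × sin(2θ) / g = 27.9981² × sin(2 × 37°) / 10.0 = 783.894 × 0.961262 / 10.0 = 75.3528 m
R = 75.3528 m / 0.01 = 7535 cm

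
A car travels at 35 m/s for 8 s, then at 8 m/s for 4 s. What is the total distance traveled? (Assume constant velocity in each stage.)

d₁ = v₁t₁ = 35 × 8 = 280 m
d₂ = v₂t₂ = 8 × 4 = 32 m
d_total = 280 + 32 = 312 m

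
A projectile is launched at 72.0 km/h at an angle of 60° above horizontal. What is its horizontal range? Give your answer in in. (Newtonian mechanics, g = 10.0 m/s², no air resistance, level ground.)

v₀ = 72.0 km/h × 0.2777777777777778 = 20.0 m/s
R = v₀² × sin(2θ) / g = 20.0² × sin(2 × 60°) / 10.0 = 400.0 × 0.866025 / 10.0 = 34.641 m
R = 34.641 m / 0.0254 = 1364 in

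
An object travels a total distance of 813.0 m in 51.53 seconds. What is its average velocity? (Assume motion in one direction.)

v_avg = Δd / Δt = 813.0 / 51.53 = 15.78 m/s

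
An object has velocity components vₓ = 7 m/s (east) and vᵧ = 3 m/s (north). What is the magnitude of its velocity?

|v| = √(vₓ² + vᵧ²) = √(7² + 3²) = √(58) = 7.62 m/s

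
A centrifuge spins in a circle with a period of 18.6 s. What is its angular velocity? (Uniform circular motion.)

ω = 2π/T = 2π/18.6 = 0.3378 rad/s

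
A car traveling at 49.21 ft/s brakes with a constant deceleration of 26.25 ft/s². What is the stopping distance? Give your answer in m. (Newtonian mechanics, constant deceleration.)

v₀ = 49.21 ft/s × 0.3048 = 14.9992 m/s
a = 26.25 ft/s² × 0.3048 = 8.001 m/s²
d = v₀² / (2a) = 14.9992² / (2 × 8.001) = 224.976 / 16.002 = 14.06 m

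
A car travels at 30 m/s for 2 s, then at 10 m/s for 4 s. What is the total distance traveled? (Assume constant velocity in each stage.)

d₁ = v₁t₁ = 30 × 2 = 60 m
d₂ = v₂t₂ = 10 × 4 = 40 m
d_total = 60 + 40 = 100 m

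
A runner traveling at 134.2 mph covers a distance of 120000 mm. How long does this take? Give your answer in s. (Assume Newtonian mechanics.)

d = 120000 mm × 0.001 = 120.0 m
v = 134.2 mph × 0.44704 = 59.9928 m/s
t = d / v = 120.0 / 59.9928 = 2.0 s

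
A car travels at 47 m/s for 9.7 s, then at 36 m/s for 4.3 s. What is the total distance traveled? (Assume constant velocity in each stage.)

d₁ = v₁t₁ = 47 × 9.7 = 455.9 m
d₂ = v₂t₂ = 36 × 4.3 = 154.8 m
d_total = 455.9 + 154.8 = 610.7 m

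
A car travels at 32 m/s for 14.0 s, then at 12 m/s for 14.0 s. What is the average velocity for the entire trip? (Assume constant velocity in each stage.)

d₁ = v₁t₁ = 32 × 14.0 = 448.0 m
d₂ = v₂t₂ = 12 × 14.0 = 168.0 m
d_total = 616.0 m, t_total = 28.0 s
v_avg = d_total/t_total = 616.0/28.0 = 22.0 m/s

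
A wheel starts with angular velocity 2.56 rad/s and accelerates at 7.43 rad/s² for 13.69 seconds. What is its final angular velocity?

ω = ω₀ + αt = 2.56 + 7.43 × 13.69 = 104.28 rad/s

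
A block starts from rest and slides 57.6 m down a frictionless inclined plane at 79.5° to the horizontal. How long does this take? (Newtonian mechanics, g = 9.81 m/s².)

a = g sin(θ) = 9.81 × sin(79.5°) = 9.6457 m/s²
t = √(2d/a) = √(2 × 57.6 / 9.6457) = 3.46 s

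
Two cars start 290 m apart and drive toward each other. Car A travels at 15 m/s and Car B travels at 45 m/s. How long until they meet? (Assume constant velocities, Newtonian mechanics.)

Combined speed: v_combined = 15 + 45 = 60 m/s
Time to meet: t = d/v_combined = 290/60 = 4.83 s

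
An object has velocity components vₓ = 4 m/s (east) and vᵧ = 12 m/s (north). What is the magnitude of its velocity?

|v| = √(vₓ² + vᵧ²) = √(4² + 12²) = √(160) = 12.65 m/s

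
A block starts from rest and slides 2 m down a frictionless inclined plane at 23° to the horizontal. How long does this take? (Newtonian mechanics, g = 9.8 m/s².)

a = g sin(θ) = 9.8 × sin(23°) = 3.8292 m/s²
t = √(2d/a) = √(2 × 2 / 3.8292) = 1.02 s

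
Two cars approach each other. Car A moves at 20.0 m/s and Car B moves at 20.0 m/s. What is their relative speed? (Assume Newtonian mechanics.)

v_rel = v_A + v_B = 20.0 + 20.0 = 40.0 m/s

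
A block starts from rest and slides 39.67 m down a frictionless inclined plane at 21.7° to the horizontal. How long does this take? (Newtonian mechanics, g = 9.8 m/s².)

a = g sin(θ) = 9.8 × sin(21.7°) = 3.6235 m/s²
t = √(2d/a) = √(2 × 39.67 / 3.6235) = 4.68 s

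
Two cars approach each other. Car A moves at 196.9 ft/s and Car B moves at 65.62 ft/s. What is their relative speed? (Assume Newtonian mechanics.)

v_rel = v_A + v_B = 196.9 + 65.62 = 262.52 ft/s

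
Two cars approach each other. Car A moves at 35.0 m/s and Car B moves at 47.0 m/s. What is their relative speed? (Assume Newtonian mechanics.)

v_rel = v_A + v_B = 35.0 + 47.0 = 82.0 m/s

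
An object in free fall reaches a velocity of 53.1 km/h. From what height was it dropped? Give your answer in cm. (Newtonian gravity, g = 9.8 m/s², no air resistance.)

v = 53.1 km/h × 0.2777777777777778 = 14.75 m/s
h = v² / (2g) = 14.75² / (2 × 9.8) = 11.1001 m
h = 11.1001 m / 0.01 = 1110 cm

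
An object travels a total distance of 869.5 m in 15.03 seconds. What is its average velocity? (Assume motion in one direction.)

v_avg = Δd / Δt = 869.5 / 15.03 = 57.85 m/s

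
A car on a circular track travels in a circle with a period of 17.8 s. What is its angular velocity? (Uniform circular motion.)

ω = 2π/T = 2π/17.8 = 0.353 rad/s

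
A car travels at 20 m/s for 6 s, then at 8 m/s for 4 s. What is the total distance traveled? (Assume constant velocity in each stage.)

d₁ = v₁t₁ = 20 × 6 = 120 m
d₂ = v₂t₂ = 8 × 4 = 32 m
d_total = 120 + 32 = 152 m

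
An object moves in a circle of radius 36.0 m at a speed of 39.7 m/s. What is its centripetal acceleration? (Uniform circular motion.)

a_c = v²/r = 39.7²/36.0 = 1576.09/36.0 = 43.78 m/s²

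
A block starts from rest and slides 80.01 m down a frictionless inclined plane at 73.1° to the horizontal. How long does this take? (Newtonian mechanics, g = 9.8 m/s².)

a = g sin(θ) = 9.8 × sin(73.1°) = 9.3768 m/s²
t = √(2d/a) = √(2 × 80.01 / 9.3768) = 4.13 s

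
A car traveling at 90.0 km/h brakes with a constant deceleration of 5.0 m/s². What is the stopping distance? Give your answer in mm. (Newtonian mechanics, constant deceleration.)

v₀ = 90.0 km/h × 0.2777777777777778 = 25.0 m/s
d = v₀² / (2a) = 25.0² / (2 × 5.0) = 625.0 / 10.0 = 62.5 m
d = 62.5 m / 0.001 = 62500 mm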